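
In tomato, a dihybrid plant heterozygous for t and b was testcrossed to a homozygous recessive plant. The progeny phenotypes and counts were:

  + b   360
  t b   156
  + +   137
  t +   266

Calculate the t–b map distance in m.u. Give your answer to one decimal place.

31.9 m.u.

The two most frequent classes, + b (360) and t + (266), are the parental types, so the F1 was + b / t +.
The recombinant classes are + + and t b: 137 + 156 = 293.
Recombination frequency = 293/919 = 0.3188 ≈ 31.9%, i.e. 31.9 m.u.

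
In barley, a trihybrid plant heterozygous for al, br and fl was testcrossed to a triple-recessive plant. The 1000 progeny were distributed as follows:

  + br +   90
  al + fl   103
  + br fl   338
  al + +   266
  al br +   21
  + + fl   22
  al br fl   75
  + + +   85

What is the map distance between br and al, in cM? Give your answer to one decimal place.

20.3 cM

The two most frequent reciprocal classes, + br fl and al + +, are the parental types, so the F1 was + br fl / al + +.
The two rarest classes, + + fl and al br +, are the double crossovers. Comparing them with the parentals, only the br allele has switched, so br is the middle locus and the order is fl – br – al.
Crossovers in the br–al interval produce the single-crossover classes al br fl and + + + (75 + 85 = 160) plus the double crossovers (43).
RF(br–al) = (160 + 43) / 1000 = 203/1000 = 0.2030 → 20.3 cM.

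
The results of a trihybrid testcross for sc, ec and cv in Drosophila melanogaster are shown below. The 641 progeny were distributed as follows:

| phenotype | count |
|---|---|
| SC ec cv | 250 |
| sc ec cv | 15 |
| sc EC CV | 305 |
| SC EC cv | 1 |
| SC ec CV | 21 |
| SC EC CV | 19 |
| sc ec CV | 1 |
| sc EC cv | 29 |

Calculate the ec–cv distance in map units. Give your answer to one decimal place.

8.1 map units

The two most frequent reciprocal classes, SC ec cv and sc EC CV, are the parental types, so the F1 was SC ec cv / sc EC CV.
The two rarest classes, SC EC cv and sc ec CV, are the double crossovers. Comparing them with the parentals, only the ec allele has switched, so ec is the middle locus and the order is cv – ec – sc.
Crossovers in the cv–ec interval produce the single-crossover classes SC ec CV and sc EC cv (21 + 29 = 50) plus the double crossovers (2).
RF(cv–ec) = (50 + 2) / 641 = 52/641 = 0.0811 → 8.1 map units.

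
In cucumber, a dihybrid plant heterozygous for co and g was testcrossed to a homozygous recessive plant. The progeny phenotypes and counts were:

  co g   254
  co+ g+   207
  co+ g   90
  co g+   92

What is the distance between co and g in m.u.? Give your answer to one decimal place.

28.3 m.u.

The two most frequent classes, co+ g+ (207) and co g (254), are the parental types, so the F1 was co+ g+ / co g.
The recombinant classes are co+ g and co g+: 90 + 92 = 182.
Recombination frequency = 182/643 = 0.2830 ≈ 28.3%, i.e. 28.3 m.u.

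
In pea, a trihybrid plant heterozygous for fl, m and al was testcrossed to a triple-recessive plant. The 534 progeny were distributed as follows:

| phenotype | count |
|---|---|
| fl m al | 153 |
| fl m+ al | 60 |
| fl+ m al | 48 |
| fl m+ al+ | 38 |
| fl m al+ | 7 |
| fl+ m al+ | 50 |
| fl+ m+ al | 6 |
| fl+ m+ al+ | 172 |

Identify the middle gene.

al

The two most frequent reciprocal classes, fl m al and fl+ m+ al+, are the parental types, so the F1 was fl m al / fl+ m+ al+.
The two rarest classes, fl m al+ and fl+ m+ al, are the double crossovers. Comparing them with the parentals, only the al allele has switched, so al is the middle locus and the order is m – al – fl.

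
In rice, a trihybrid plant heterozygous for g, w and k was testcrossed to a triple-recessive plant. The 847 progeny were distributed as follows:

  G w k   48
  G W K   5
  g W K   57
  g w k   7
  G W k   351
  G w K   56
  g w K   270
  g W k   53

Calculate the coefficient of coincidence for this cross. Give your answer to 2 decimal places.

0.72

The two most frequent reciprocal classes, G W k and g w K, are the parental types, so the F1 was G W k / g w K.
The two rarest classes, G W K and g w k, are the double crossovers. Comparing them with the parentals, only the k allele has switched, so k is the middle locus and the order is g – k – w.
g–k: (109 + 12)/847 = 0.1429; k–w: (105 + 12)/847 = 0.1381.
Expected DCO frequency = 0.1429 × 0.1381 ≈ 0.01973; observed = 12/847 ≈ 0.01417.
Coefficient of coincidence = 0.01417/0.01973 ≈ 0.72.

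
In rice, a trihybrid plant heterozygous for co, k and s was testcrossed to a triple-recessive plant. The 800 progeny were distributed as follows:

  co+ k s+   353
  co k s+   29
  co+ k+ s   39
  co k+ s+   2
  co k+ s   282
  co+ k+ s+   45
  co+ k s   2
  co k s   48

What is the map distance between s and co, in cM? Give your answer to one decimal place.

9.0 cM

The two most frequent reciprocal classes, co k+ s and co+ k s+, are the parental types, so the F1 was co k+ s / co+ k s+.
The two rarest classes, co k+ s+ and co+ k s, are the double crossovers. Comparing them with the parentals, only the s allele has switched, so s is the middle locus and the order is k – s – co.
Crossovers in the s–co interval produce the single-crossover classes co+ k+ s and co k s+ (39 + 29 = 68) plus the double crossovers (4).
RF(s–co) = (68 + 4) / 800 = 72/800 = 0.0900 → 9.0 cM.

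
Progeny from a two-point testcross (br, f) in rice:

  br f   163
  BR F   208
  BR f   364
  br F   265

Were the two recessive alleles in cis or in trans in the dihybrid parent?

The two most frequent classes are BR f (364) and br F (265); these are the parental (non-recombinant) types.
So the F1 carried BR f on one chromosome and br F on the other — the recessive alleles are on opposite chromosomes (trans / repulsion).

trans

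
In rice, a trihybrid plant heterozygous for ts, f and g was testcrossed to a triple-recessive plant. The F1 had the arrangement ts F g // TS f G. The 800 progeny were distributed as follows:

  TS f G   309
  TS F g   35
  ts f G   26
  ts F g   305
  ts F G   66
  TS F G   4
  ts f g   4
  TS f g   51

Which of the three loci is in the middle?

f

The two rarest classes, ts f g and TS F G, are the double crossovers. Comparing them with the parentals, only the f allele has switched, so f is the middle locus and the order is g – f – ts.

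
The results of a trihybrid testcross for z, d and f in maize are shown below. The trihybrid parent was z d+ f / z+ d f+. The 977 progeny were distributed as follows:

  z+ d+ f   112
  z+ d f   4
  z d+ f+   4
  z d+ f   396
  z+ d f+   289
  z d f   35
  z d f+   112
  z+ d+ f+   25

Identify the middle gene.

The two rarest classes, z d+ f+ and z+ d f, are the double crossovers. Comparing them with the parentals, only the f allele has switched, so f is the middle locus and the order is d – f – z.

f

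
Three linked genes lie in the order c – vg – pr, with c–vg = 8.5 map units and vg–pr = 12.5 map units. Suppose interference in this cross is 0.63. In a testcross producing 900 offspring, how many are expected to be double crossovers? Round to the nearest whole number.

Map distances give recombination frequencies of 0.085 and 0.125 for the two intervals.
With interference 0.63 (so coincidence = 0.37), expected double-crossover frequency = 0.085 × 0.125 × 0.37 = 0.00393.
Expected number = 0.00393 × 900 = 3.54 ≈ 4.

4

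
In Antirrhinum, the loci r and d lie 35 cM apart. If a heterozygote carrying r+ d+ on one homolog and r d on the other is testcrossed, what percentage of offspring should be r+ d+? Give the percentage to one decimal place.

A map distance of 35 cM corresponds to a recombination frequency of 0.350.
The F1 is r+ d+ / r d, so r+ d+ is a parental gamete class with expected frequency (1 − r)/2 = 0.650/2 = 0.3250.
That is 0.3250 = 32.5% of the progeny.

32.5%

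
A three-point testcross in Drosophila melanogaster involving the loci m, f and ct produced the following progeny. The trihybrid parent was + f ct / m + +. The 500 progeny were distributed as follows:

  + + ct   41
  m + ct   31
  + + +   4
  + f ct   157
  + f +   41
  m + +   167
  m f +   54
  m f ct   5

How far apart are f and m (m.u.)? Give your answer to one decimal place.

The two rarest classes, m f ct and + + +, are the double crossovers. Comparing them with the parentals, only the m allele has switched, so m is the middle locus and the order is ct – m – f.
Crossovers in the m–f interval produce the single-crossover classes + + ct and m f + (41 + 54 = 95) plus the double crossovers (9).
RF(m–f) = (95 + 9) / 500 = 104/500 = 0.2080 → 20.8 m.u.

20.8 m.u.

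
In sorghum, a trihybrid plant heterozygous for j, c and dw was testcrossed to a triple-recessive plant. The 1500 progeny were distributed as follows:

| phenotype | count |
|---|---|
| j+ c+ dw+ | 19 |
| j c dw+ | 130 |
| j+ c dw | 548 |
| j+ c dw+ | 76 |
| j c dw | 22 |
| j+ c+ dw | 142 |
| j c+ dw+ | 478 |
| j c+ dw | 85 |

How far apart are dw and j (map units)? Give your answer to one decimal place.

The two most frequent reciprocal classes, j c+ dw+ and j+ c dw, are the parental types, so the F1 was j c+ dw+ / j+ c dw.
The two rarest classes, j+ c+ dw+ and j c dw, are the double crossovers. Comparing them with the parentals, only the j allele has switched, so j is the middle locus and the order is dw – j – c.
Crossovers in the dw–j interval produce the single-crossover classes j c+ dw and j+ c dw+ (85 + 76 = 161) plus the double crossovers (41).
RF(dw–j) = (161 + 41) / 1500 = 202/1500 = 0.1347 → 13.5 map units.

13.5 map units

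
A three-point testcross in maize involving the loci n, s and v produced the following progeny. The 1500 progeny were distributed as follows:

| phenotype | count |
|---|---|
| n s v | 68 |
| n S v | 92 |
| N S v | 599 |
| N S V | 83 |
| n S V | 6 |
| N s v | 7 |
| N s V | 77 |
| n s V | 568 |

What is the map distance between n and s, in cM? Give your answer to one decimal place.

The two most frequent reciprocal classes, n s V and N S v, are the parental types, so the F1 was n s V / N S v.
The two rarest classes, n S V and N s v, are the double crossovers. Comparing them with the parentals, only the s allele has switched, so s is the middle locus and the order is n – s – v.
Crossovers in the n–s interval produce the single-crossover classes N s V and n S v (77 + 92 = 169) plus the double crossovers (13).
RF(n–s) = (169 + 13) / 1500 = 182/1500 = 0.1213 → 12.1 cM.

12.1 cM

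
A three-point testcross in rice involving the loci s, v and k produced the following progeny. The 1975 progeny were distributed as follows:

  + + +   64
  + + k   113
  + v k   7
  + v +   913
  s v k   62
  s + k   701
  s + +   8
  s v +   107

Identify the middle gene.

k

The two most frequent reciprocal classes, s + k and + v +, are the parental types, so the F1 was s + k / + v +.
The two rarest classes, s + + and + v k, are the double crossovers. Comparing them with the parentals, only the k allele has switched, so k is the middle locus and the order is s – k – v.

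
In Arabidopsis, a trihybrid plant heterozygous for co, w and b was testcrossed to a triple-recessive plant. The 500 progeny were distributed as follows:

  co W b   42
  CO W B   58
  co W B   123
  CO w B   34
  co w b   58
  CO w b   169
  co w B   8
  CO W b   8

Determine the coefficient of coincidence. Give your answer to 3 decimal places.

0.659

The two most frequent reciprocal classes, co W B and CO w b, are the parental types, so the F1 was co W B / CO w b.
The two rarest classes, co w B and CO W b, are the double crossovers. Comparing them with the parentals, only the w allele has switched, so w is the middle locus and the order is co – w – b.
co–w: (116 + 16)/500 = 0.2640; w–b: (76 + 16)/500 = 0.1840.
Expected DCO frequency = 0.2640 × 0.1840 ≈ 0.04858; observed = 16/500 ≈ 0.03200.
Coefficient of coincidence = 0.03200/0.04858 ≈ 0.659.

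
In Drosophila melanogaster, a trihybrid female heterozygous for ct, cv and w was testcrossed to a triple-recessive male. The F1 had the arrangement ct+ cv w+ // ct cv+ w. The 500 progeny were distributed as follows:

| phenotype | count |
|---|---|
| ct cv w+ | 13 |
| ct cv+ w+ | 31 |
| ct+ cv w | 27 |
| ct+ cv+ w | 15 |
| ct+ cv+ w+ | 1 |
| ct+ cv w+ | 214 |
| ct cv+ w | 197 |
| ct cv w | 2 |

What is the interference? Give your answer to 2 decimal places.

0.21

The two rarest classes, ct+ cv+ w+ and ct cv w, are the double crossovers. Comparing them with the parentals, only the cv allele has switched, so cv is the middle locus and the order is ct – cv – w.
ct–cv: (28 + 3)/500 = 0.0620; cv–w: (58 + 3)/500 = 0.1220.
Expected DCO frequency = 0.0620 × 0.1220 ≈ 0.00756; observed = 3/500 ≈ 0.00600.
Coefficient of coincidence = 0.00600/0.00756 ≈ 0.79; interference = 1 − 0.79 = 0.21.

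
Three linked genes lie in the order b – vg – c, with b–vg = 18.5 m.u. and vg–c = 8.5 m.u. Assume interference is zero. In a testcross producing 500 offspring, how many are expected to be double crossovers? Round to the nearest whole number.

Map distances give recombination frequencies of 0.185 and 0.085 for the two intervals.
With no interference, expected double-crossover frequency = 0.185 × 0.085 = 0.01572.
Expected number = 0.01572 × 500 = 7.86 ≈ 8.

8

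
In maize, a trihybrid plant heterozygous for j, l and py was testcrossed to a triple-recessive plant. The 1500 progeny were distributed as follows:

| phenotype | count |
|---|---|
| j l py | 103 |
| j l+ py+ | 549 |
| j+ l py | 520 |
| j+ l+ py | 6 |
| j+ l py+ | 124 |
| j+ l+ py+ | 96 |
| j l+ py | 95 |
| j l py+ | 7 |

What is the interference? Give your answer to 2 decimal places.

The two most frequent reciprocal classes, j+ l py and j l+ py+, are the parental types, so the F1 was j+ l py / j l+ py+.
The two rarest classes, j+ l+ py and j l py+, are the double crossovers. Comparing them with the parentals, only the l allele has switched, so l is the middle locus and the order is py – l – j.
py–l: (219 + 13)/1500 = 0.1547; l–j: (199 + 13)/1500 = 0.1413.
Expected DCO frequency = 0.1547 × 0.1413 ≈ 0.02186; observed = 13/1500 ≈ 0.00867.
Coefficient of coincidence = 0.00867/0.02186 ≈ 0.40; interference = 1 − 0.40 = 0.60.

0.60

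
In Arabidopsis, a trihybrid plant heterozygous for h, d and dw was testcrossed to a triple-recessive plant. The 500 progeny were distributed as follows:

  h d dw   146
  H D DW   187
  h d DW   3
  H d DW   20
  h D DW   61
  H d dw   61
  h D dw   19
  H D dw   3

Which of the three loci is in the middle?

dw

The two most frequent reciprocal classes, h d dw and H D DW, are the parental types, so the F1 was h d dw / H D DW.
The two rarest classes, h d DW and H D dw, are the double crossovers. Comparing them with the parentals, only the dw allele has switched, so dw is the middle locus and the order is h – dw – d.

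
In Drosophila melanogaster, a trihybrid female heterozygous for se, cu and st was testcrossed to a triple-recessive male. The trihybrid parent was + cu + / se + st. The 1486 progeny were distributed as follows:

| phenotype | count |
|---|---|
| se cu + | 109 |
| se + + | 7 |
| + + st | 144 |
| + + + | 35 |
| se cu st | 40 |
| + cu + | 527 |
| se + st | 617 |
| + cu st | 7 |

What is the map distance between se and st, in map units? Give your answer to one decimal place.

18.0 map units

The two rarest classes, + cu st and se + +, are the double crossovers. Comparing them with the parentals, only the st allele has switched, so st is the middle locus and the order is cu – st – se.
Crossovers in the st–se interval produce the single-crossover classes se cu + and + + st (109 + 144 = 253) plus the double crossovers (14).
RF(st–se) = (253 + 14) / 1486 = 267/1486 = 0.1797 → 18.0 map units.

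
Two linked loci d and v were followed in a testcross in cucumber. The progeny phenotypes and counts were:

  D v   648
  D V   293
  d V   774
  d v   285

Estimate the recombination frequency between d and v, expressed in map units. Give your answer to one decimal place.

28.9 map units

The two most frequent classes, D v (648) and d V (774), are the parental types, so the F1 was D v / d V.
The recombinant classes are D V and d v: 293 + 285 = 578.
Recombination frequency = 578/2000 = 0.2890 ≈ 28.9%, i.e. 28.9 map units.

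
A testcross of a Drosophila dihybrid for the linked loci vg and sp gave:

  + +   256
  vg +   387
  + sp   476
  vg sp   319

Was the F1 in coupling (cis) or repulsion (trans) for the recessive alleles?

The two most frequent classes are + sp (476) and vg + (387); these are the parental (non-recombinant) types.
So the F1 carried + sp on one chromosome and vg + on the other — the recessive alleles are on opposite chromosomes (trans / repulsion).

trans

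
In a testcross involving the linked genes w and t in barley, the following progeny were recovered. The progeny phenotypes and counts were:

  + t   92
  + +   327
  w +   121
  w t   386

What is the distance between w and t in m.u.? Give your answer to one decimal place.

23.0 m.u.

The two most frequent classes, + + (327) and w t (386), are the parental types, so the F1 was + + / w t.
The recombinant classes are + t and w +: 92 + 121 = 213.
Recombination frequency = 213/926 = 0.2300 ≈ 23.0%, i.e. 23.0 m.u.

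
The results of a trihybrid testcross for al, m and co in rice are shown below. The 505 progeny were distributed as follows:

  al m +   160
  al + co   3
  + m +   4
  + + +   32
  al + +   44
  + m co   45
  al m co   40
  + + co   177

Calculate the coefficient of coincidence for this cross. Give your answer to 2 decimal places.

The two most frequent reciprocal classes, al m + and + + co, are the parental types, so the F1 was al m + / + + co.
The two rarest classes, + m + and al + co, are the double crossovers. Comparing them with the parentals, only the al allele has switched, so al is the middle locus and the order is m – al – co.
m–al: (89 + 7)/505 = 0.1901; al–co: (72 + 7)/505 = 0.1564.
Expected DCO frequency = 0.1901 × 0.1564 ≈ 0.02973; observed = 7/505 ≈ 0.01386.
Coefficient of coincidence = 0.01386/0.02973 ≈ 0.47.

0.47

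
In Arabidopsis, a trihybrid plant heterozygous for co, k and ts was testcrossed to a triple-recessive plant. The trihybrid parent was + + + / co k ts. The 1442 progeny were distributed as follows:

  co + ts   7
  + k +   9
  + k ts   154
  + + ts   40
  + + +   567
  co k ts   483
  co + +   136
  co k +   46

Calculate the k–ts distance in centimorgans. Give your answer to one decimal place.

The two rarest classes, + k + and co + ts, are the double crossovers. Comparing them with the parentals, only the k allele has switched, so k is the middle locus and the order is co – k – ts.
Crossovers in the k–ts interval produce the single-crossover classes + + ts and co k + (40 + 46 = 86) plus the double crossovers (16).
RF(k–ts) = (86 + 16) / 1442 = 102/1442 = 0.0707 → 7.1 centimorgans.

7.1 centimorgans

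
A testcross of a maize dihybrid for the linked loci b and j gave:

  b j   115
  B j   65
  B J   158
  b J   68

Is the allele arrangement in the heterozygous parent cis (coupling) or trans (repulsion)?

cis

The two most frequent classes are B J (158) and b j (115); these are the parental (non-recombinant) types.
So the F1 carried B J on one chromosome and b j on the other — the recessive alleles are on the same chromosome (cis / coupling).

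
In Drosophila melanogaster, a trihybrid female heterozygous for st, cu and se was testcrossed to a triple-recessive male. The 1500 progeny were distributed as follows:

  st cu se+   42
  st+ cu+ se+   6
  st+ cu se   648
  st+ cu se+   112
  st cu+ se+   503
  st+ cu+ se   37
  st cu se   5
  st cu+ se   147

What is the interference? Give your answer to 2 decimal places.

0.32

The two most frequent reciprocal classes, st+ cu se and st cu+ se+, are the parental types, so the F1 was st+ cu se / st cu+ se+.
The two rarest classes, st cu se and st+ cu+ se+, are the double crossovers. Comparing them with the parentals, only the st allele has switched, so st is the middle locus and the order is cu – st – se.
cu–st: (79 + 11)/1500 = 0.0600; st–se: (259 + 11)/1500 = 0.1800.
Expected DCO frequency = 0.0600 × 0.1800 ≈ 0.01080; observed = 11/1500 ≈ 0.00733.
Coefficient of coincidence = 0.00733/0.01080 ≈ 0.68; interference = 1 − 0.68 = 0.32.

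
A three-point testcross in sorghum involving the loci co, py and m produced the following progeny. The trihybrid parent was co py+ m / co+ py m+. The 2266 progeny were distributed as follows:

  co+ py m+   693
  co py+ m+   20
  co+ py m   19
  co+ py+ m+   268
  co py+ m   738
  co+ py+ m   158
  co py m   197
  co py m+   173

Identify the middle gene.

The two rarest classes, co py+ m+ and co+ py m, are the double crossovers. Comparing them with the parentals, only the m allele has switched, so m is the middle locus and the order is py – m – co.

m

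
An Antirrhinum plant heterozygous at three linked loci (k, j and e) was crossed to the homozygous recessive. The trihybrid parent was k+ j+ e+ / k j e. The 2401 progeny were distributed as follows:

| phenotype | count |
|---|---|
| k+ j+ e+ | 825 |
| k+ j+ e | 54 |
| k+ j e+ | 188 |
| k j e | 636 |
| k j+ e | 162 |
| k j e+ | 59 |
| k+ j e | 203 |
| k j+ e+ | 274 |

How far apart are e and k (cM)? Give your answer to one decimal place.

24.6 cM

The two rarest classes, k+ j+ e and k j e+, are the double crossovers. Comparing them with the parentals, only the e allele has switched, so e is the middle locus and the order is k – e – j.
Crossovers in the k–e interval produce the single-crossover classes k j+ e+ and k+ j e (274 + 203 = 477) plus the double crossovers (113).
RF(k–e) = (477 + 113) / 2401 = 590/2401 = 0.2457 → 24.6 cM.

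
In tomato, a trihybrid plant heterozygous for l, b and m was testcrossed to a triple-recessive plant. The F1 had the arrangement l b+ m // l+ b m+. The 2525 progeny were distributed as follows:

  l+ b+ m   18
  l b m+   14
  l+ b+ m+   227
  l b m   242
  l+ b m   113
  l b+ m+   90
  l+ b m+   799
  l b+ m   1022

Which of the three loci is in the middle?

l

The two rarest classes, l+ b+ m and l b m+, are the double crossovers. Comparing them with the parentals, only the l allele has switched, so l is the middle locus and the order is b – l – m.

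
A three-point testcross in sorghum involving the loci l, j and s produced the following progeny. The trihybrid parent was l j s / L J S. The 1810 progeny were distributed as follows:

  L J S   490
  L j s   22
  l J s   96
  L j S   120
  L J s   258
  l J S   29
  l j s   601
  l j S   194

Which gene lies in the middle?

The two rarest classes, L j s and l J S, are the double crossovers. Comparing them with the parentals, only the l allele has switched, so l is the middle locus and the order is s – l – j.

l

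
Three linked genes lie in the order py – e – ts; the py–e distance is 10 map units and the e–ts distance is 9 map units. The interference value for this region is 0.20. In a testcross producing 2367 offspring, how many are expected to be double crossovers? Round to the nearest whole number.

Map distances give recombination frequencies of 0.100 and 0.090 for the two intervals.
With interference 0.20 (so coincidence = 0.80), expected double-crossover frequency = 0.100 × 0.090 × 0.80 = 0.00720.
Expected number = 0.00720 × 2367 = 17.04 ≈ 17.

17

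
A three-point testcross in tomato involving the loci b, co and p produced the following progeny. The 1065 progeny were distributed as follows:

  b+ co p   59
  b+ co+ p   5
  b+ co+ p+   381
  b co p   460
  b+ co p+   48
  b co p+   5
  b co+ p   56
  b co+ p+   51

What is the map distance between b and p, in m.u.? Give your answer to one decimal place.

The two most frequent reciprocal classes, b+ co+ p+ and b co p, are the parental types, so the F1 was b+ co+ p+ / b co p.
The two rarest classes, b+ co+ p and b co p+, are the double crossovers. Comparing them with the parentals, only the p allele has switched, so p is the middle locus and the order is b – p – co.
Crossovers in the b–p interval produce the single-crossover classes b co+ p+ and b+ co p (51 + 59 = 110) plus the double crossovers (10).
RF(b–p) = (110 + 10) / 1065 = 120/1065 = 0.1127 → 11.3 m.u.

11.3 m.u.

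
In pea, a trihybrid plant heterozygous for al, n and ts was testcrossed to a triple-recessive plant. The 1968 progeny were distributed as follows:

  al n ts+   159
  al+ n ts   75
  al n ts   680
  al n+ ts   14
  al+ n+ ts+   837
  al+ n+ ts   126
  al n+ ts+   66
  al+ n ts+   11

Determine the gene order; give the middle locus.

n

The two most frequent reciprocal classes, al n ts and al+ n+ ts+, are the parental types, so the F1 was al n ts / al+ n+ ts+.
The two rarest classes, al n+ ts and al+ n ts+, are the double crossovers. Comparing them with the parentals, only the n allele has switched, so n is the middle locus and the order is al – n – ts.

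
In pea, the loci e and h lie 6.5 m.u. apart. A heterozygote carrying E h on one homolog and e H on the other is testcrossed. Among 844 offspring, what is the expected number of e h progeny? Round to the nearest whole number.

27

A map distance of 6.5 m.u. corresponds to a recombination frequency of 0.065.
The F1 is E h / e H, so e h is a recombinant gamete class with expected frequency r/2 = 0.065/2 = 0.0325.
Expected number = 0.0325 × 844 = 27.43 ≈ 27.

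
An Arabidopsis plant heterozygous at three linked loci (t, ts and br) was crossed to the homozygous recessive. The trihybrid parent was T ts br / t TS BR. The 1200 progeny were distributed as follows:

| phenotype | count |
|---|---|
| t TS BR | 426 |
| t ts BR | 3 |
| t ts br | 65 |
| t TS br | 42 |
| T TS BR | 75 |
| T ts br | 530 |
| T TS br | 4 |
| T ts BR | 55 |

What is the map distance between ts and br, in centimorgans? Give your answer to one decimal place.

The two rarest classes, T TS br and t ts BR, are the double crossovers. Comparing them with the parentals, only the ts allele has switched, so ts is the middle locus and the order is t – ts – br.
Crossovers in the ts–br interval produce the single-crossover classes T ts BR and t TS br (55 + 42 = 97) plus the double crossovers (7).
RF(ts–br) = (97 + 7) / 1200 = 104/1200 = 0.0867 → 8.7 centimorgans.

8.7 centimorgans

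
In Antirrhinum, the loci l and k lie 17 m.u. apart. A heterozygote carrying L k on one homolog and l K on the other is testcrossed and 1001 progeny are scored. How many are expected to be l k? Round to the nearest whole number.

A map distance of 17 m.u. corresponds to a recombination frequency of 0.170.
The F1 is L k / l K, so l k is a recombinant gamete class with expected frequency r/2 = 0.170/2 = 0.0850.
Expected number = 0.0850 × 1001 = 85.09 ≈ 85.

85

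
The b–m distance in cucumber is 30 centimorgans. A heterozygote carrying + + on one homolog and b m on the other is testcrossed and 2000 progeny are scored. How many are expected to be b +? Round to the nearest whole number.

300

A map distance of 30 centimorgans corresponds to a recombination frequency of 0.300.
The F1 is + + / b m, so b + is a recombinant gamete class with expected frequency r/2 = 0.300/2 = 0.1500.
Expected number = 0.1500 × 2000 = 300.00 ≈ 300.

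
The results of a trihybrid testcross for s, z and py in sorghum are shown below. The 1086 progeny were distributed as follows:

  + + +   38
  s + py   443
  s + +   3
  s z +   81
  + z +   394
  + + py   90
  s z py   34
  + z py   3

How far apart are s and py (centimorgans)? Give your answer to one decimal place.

16.3 centimorgans

The two most frequent reciprocal classes, s + py and + z +, are the parental types, so the F1 was s + py / + z +.
The two rarest classes, s + + and + z py, are the double crossovers. Comparing them with the parentals, only the py allele has switched, so py is the middle locus and the order is s – py – z.
Crossovers in the s–py interval produce the single-crossover classes + + py and s z + (90 + 81 = 171) plus the double crossovers (6).
RF(s–py) = (171 + 6) / 1086 = 177/1086 = 0.1630 → 16.3 centimorgans.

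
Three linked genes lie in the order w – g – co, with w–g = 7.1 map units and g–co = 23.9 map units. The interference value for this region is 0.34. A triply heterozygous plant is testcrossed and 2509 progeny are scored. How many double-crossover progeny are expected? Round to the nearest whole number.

Map distances give recombination frequencies of 0.071 and 0.239 for the two intervals.
With interference 0.34 (so coincidence = 0.66), expected double-crossover frequency = 0.071 × 0.239 × 0.66 = 0.01120.
Expected number = 0.01120 × 2509 = 28.10 ≈ 28.

28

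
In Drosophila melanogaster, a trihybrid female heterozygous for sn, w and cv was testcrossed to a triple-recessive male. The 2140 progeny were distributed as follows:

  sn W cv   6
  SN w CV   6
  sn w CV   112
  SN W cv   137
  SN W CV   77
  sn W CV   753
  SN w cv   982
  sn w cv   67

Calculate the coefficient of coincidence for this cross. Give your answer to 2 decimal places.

0.63

The two most frequent reciprocal classes, sn W CV and SN w cv, are the parental types, so the F1 was sn W CV / SN w cv.
The two rarest classes, sn W cv and SN w CV, are the double crossovers. Comparing them with the parentals, only the cv allele has switched, so cv is the middle locus and the order is sn – cv – w.
sn–cv: (144 + 12)/2140 = 0.0729; cv–w: (249 + 12)/2140 = 0.1220.
Expected DCO frequency = 0.0729 × 0.1220 ≈ 0.00889; observed = 12/2140 ≈ 0.00561.
Coefficient of coincidence = 0.00561/0.00889 ≈ 0.63.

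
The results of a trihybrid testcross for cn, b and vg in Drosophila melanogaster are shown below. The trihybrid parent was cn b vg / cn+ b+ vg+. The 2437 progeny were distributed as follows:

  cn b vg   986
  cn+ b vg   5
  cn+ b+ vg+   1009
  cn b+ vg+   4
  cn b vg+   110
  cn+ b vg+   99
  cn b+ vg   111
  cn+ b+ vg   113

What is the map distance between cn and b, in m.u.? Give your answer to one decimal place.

The two rarest classes, cn+ b vg and cn b+ vg+, are the double crossovers. Comparing them with the parentals, only the cn allele has switched, so cn is the middle locus and the order is b – cn – vg.
Crossovers in the b–cn interval produce the single-crossover classes cn b+ vg and cn+ b vg+ (111 + 99 = 210) plus the double crossovers (9).
RF(b–cn) = (210 + 9) / 2437 = 219/2437 = 0.0899 → 9.0 m.u.

9.0 m.u.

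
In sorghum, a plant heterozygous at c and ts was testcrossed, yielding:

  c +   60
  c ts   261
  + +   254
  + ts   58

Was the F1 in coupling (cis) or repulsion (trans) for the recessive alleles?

cis

The two most frequent classes are + + (254) and c ts (261); these are the parental (non-recombinant) types.
So the F1 carried + + on one chromosome and c ts on the other — the recessive alleles are on the same chromosome (cis / coupling).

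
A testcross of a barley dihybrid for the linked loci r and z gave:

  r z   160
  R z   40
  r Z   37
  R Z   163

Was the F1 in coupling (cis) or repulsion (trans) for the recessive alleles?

cis

The two most frequent classes are R Z (163) and r z (160); these are the parental (non-recombinant) types.
So the F1 carried R Z on one chromosome and r z on the other — the recessive alleles are on the same chromosome (cis / coupling).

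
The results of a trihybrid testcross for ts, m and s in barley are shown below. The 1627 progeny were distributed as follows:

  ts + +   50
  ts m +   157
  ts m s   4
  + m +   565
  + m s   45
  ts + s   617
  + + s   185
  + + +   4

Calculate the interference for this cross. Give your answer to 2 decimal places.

The two most frequent reciprocal classes, + m + and ts + s, are the parental types, so the F1 was + m + / ts + s.
The two rarest classes, + + + and ts m s, are the double crossovers. Comparing them with the parentals, only the m allele has switched, so m is the middle locus and the order is s – m – ts.
s–m: (95 + 8)/1627 = 0.0633; m–ts: (342 + 8)/1627 = 0.2151.
Expected DCO frequency = 0.0633 × 0.2151 ≈ 0.01362; observed = 8/1627 ≈ 0.00492.
Coefficient of coincidence = 0.00492/0.01362 ≈ 0.36; interference = 1 − 0.36 = 0.64.

0.64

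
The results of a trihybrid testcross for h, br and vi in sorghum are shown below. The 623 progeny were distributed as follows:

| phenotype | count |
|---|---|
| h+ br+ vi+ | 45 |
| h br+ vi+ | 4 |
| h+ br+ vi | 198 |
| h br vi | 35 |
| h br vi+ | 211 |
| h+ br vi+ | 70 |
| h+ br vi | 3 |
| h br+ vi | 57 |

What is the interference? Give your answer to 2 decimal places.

The two most frequent reciprocal classes, h br vi+ and h+ br+ vi, are the parental types, so the F1 was h br vi+ / h+ br+ vi.
The two rarest classes, h br+ vi+ and h+ br vi, are the double crossovers. Comparing them with the parentals, only the br allele has switched, so br is the middle locus and the order is vi – br – h.
vi–br: (80 + 7)/623 = 0.1396; br–h: (127 + 7)/623 = 0.2151.
Expected DCO frequency = 0.1396 × 0.2151 ≈ 0.03003; observed = 7/623 ≈ 0.01124.
Coefficient of coincidence = 0.01124/0.03003 ≈ 0.37; interference = 1 − 0.37 = 0.63.

0.63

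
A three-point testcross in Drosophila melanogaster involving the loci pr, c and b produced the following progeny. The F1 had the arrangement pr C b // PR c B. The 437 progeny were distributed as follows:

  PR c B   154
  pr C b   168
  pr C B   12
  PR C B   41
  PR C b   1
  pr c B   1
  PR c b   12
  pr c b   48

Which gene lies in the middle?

The two rarest classes, PR C b and pr c B, are the double crossovers. Comparing them with the parentals, only the pr allele has switched, so pr is the middle locus and the order is b – pr – c.

pr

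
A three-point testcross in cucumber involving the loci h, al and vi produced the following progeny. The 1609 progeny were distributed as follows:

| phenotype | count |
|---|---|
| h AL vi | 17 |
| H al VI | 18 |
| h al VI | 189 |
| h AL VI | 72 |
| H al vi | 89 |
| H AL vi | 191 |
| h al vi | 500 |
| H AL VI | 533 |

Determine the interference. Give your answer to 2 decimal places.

The two most frequent reciprocal classes, h al vi and H AL VI, are the parental types, so the F1 was h al vi / H AL VI.
The two rarest classes, h AL vi and H al VI, are the double crossovers. Comparing them with the parentals, only the al allele has switched, so al is the middle locus and the order is vi – al – h.
vi–al: (380 + 35)/1609 = 0.2579; al–h: (161 + 35)/1609 = 0.1218.
Expected DCO frequency = 0.2579 × 0.1218 ≈ 0.03141; observed = 35/1609 ≈ 0.02175.
Coefficient of coincidence = 0.02175/0.03141 ≈ 0.69; interference = 1 − 0.69 = 0.31.

0.31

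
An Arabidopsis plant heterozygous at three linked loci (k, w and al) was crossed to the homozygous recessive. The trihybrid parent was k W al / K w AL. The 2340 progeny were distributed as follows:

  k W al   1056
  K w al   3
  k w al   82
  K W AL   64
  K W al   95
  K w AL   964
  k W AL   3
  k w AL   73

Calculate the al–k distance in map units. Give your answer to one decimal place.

7.4 map units

The two rarest classes, k W AL and K w al, are the double crossovers. Comparing them with the parentals, only the al allele has switched, so al is the middle locus and the order is k – al – w.
Crossovers in the k–al interval produce the single-crossover classes K W al and k w AL (95 + 73 = 168) plus the double crossovers (6).
RF(k–al) = (168 + 6) / 2340 = 174/2340 = 0.0744 → 7.4 map units.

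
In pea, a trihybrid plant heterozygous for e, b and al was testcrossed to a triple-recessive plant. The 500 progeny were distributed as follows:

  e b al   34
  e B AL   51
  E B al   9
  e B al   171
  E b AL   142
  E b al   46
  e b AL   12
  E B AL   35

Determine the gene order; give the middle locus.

e

The two most frequent reciprocal classes, E b AL and e B al, are the parental types, so the F1 was E b AL / e B al.
The two rarest classes, e b AL and E B al, are the double crossovers. Comparing them with the parentals, only the e allele has switched, so e is the middle locus and the order is al – e – b.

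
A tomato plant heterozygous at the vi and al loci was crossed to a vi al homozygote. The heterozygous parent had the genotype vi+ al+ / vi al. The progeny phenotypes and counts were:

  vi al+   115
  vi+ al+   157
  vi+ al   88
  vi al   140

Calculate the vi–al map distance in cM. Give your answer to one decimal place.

40.6 cM

The recombinant classes are vi+ al and vi al+: 88 + 115 = 203.
Recombination frequency = 203/500 = 0.4060 ≈ 40.6%, i.e. 40.6 cM.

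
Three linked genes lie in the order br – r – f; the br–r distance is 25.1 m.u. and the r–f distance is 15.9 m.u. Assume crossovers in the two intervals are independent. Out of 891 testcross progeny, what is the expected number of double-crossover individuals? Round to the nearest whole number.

Map distances give recombination frequencies of 0.251 and 0.159 for the two intervals.
With no interference, expected double-crossover frequency = 0.251 × 0.159 = 0.03991.
Expected number = 0.03991 × 891 = 35.56 ≈ 36.

36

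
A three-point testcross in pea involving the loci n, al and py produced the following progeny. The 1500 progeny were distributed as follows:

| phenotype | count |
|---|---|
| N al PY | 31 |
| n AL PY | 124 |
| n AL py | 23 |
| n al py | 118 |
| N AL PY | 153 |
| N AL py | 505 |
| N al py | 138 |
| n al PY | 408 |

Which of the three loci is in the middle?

n

The two most frequent reciprocal classes, N AL py and n al PY, are the parental types, so the F1 was N AL py / n al PY.
The two rarest classes, n AL py and N al PY, are the double crossovers. Comparing them with the parentals, only the n allele has switched, so n is the middle locus and the order is py – n – al.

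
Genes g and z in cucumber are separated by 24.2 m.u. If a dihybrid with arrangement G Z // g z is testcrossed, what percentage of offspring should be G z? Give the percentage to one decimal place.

12.1%

A map distance of 24.2 m.u. corresponds to a recombination frequency of 0.242.
The F1 is G Z / g z, so G z is a recombinant gamete class with expected frequency r/2 = 0.242/2 = 0.1210.
That is 0.1210 = 12.1% of the progeny.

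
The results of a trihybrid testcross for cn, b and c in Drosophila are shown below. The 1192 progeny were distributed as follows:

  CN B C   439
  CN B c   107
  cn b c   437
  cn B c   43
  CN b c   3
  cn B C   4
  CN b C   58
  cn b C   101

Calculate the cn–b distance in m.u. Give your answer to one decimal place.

9.1 m.u.

The two most frequent reciprocal classes, cn b c and CN B C, are the parental types, so the F1 was cn b c / CN B C.
The two rarest classes, CN b c and cn B C, are the double crossovers. Comparing them with the parentals, only the cn allele has switched, so cn is the middle locus and the order is c – cn – b.
Crossovers in the cn–b interval produce the single-crossover classes cn B c and CN b C (43 + 58 = 101) plus the double crossovers (7).
RF(cn–b) = (101 + 7) / 1192 = 108/1192 = 0.0906 → 9.1 m.u.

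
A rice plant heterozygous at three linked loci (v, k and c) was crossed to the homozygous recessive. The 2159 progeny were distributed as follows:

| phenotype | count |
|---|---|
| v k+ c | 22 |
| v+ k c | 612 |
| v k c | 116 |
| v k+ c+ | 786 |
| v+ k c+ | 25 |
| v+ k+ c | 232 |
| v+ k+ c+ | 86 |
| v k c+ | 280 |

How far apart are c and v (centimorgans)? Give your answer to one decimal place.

The two most frequent reciprocal classes, v k+ c+ and v+ k c, are the parental types, so the F1 was v k+ c+ / v+ k c.
The two rarest classes, v k+ c and v+ k c+, are the double crossovers. Comparing them with the parentals, only the c allele has switched, so c is the middle locus and the order is v – c – k.
Crossovers in the v–c interval produce the single-crossover classes v+ k+ c+ and v k c (86 + 116 = 202) plus the double crossovers (47).
RF(v–c) = (202 + 47) / 2159 = 249/2159 = 0.1153 → 11.5 centimorgans.

11.5 centimorgans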